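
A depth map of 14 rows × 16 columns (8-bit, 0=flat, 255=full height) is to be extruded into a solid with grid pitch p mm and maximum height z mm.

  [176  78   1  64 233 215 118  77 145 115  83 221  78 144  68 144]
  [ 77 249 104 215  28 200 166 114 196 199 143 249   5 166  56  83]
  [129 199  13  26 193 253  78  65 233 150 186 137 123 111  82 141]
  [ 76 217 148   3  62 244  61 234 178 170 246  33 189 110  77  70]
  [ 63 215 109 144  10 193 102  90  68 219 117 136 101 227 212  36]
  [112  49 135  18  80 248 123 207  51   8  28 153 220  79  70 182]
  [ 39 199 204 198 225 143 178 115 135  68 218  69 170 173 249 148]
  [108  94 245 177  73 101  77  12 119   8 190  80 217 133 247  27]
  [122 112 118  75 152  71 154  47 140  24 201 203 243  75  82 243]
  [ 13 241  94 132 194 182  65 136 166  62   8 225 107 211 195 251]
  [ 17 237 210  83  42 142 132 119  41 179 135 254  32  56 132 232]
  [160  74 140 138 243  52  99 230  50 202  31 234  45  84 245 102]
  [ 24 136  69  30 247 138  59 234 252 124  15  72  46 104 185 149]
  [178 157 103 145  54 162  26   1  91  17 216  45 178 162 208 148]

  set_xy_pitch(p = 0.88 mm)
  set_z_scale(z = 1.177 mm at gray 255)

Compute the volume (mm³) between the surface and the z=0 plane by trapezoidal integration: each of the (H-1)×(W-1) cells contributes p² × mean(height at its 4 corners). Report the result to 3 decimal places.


91.479

height_mm = gray/255 × 1.177; cell vol = 0.88² × mean(4 corners)
unit = 0.88² × 1.177 / (4×255) = 0.000893597 mm³ per gray-sum
row 0: Σ corner-gray over 15 cells = 7940  → 7.0952
row 1: Σ corner-gray over 15 cells = 8308  → 7.4240
row 2: Σ corner-gray over 15 cells = 8058  → 7.2006
row 3: Σ corner-gray over 15 cells = 8075  → 7.2158
row 4: Σ corner-gray over 15 cells = 7217  → 6.4491
row 5: Σ corner-gray over 15 cells = 8107  → 7.2444
row 6: Σ corner-gray over 15 cells = 8556  → 7.6456
row 7: Σ corner-gray over 15 cells = 7440  → 6.6484
row 8: Σ corner-gray over 15 cells = 8059  → 7.2015
row 9: Σ corner-gray over 15 cells = 8137  → 7.2712
row 10: Σ corner-gray over 15 cells = 7833  → 6.9995
row 11: Σ corner-gray over 15 cells = 7591  → 6.7833
row 12: Σ corner-gray over 15 cells = 7051  → 6.3008
Σ rows: total corner-gray = 102372  → 91.4793 mm³


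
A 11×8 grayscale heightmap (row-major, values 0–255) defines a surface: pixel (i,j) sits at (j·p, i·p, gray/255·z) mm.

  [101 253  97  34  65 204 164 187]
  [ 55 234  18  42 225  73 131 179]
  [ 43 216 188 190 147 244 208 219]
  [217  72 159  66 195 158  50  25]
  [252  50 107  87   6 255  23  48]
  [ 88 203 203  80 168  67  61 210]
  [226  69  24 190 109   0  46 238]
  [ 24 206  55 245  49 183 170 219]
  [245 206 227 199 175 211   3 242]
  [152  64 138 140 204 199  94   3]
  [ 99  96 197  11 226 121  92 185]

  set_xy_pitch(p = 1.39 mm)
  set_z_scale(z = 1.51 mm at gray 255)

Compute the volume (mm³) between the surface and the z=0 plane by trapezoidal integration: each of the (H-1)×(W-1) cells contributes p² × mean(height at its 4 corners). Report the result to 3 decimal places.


height_mm = gray/255 × 1.51; cell vol = 1.39² × mean(4 corners)
unit = 1.39² × 1.51 / (4×255) = 0.00286027 mm³ per gray-sum
row 0: Σ corner-gray over 7 cells = 3602  → 10.3027
row 1: Σ corner-gray over 7 cells = 4328  → 12.3792
row 2: Σ corner-gray over 7 cells = 4290  → 12.2705
row 3: Σ corner-gray over 7 cells = 2998  → 8.5751
row 4: Σ corner-gray over 7 cells = 3218  → 9.2043
row 5: Σ corner-gray over 7 cells = 3202  → 9.1586
row 6: Σ corner-gray over 7 cells = 3399  → 9.7220
row 7: Σ corner-gray over 7 cells = 4588  → 13.1229
row 8: Σ corner-gray over 7 cells = 4362  → 12.4765
row 9: Σ corner-gray over 7 cells = 3603  → 10.3055
Σ rows: total corner-gray = 37590  → 107.5174 mm³

107.517


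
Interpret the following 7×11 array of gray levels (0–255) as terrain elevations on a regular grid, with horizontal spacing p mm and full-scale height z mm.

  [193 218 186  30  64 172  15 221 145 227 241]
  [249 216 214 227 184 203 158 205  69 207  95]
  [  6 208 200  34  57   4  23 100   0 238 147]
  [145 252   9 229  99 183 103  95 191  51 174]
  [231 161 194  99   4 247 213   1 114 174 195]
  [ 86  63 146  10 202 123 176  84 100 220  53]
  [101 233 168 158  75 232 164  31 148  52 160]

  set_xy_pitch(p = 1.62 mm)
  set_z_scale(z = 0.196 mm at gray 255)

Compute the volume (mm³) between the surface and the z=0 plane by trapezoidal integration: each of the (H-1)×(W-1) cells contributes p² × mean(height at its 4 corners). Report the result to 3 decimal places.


height_mm = gray/255 × 0.196; cell vol = 1.62² × mean(4 corners)
unit = 1.62² × 0.196 / (4×255) = 0.000504296 mm³ per gray-sum
row 0: Σ corner-gray over 10 cells = 6700  → 3.3788
row 1: Σ corner-gray over 10 cells = 5591  → 2.8195
row 2: Σ corner-gray over 10 cells = 4624  → 2.3319
row 3: Σ corner-gray over 10 cells = 5583  → 2.8155
row 4: Σ corner-gray over 10 cells = 5227  → 2.6360
row 5: Σ corner-gray over 10 cells = 5170  → 2.6072
Σ rows: total corner-gray = 32895  → 16.5888 mm³

16.589


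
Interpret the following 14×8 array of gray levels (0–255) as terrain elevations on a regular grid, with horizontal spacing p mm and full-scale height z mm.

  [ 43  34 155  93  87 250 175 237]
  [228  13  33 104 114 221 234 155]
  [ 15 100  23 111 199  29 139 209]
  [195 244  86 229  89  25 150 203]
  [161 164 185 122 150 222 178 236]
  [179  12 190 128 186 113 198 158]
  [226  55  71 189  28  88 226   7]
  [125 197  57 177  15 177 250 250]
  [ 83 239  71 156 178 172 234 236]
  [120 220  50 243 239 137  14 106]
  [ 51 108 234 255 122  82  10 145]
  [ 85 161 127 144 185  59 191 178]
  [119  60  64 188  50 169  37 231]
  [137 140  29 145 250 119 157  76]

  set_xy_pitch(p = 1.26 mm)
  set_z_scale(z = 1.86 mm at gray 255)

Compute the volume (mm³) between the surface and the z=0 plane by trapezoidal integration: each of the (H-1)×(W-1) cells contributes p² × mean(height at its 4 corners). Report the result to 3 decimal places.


height_mm = gray/255 × 1.86; cell vol = 1.26² × mean(4 corners)
unit = 1.26² × 1.86 / (4×255) = 0.00289504 mm³ per gray-sum
row 0: Σ corner-gray over 7 cells = 3689  → 10.6798
row 1: Σ corner-gray over 7 cells = 3247  → 9.4002
row 2: Σ corner-gray over 7 cells = 3470  → 10.0458
row 3: Σ corner-gray over 7 cells = 4483  → 12.9784
row 4: Σ corner-gray over 7 cells = 4430  → 12.8250
row 5: Σ corner-gray over 7 cells = 3538  → 10.2426
row 6: Σ corner-gray over 7 cells = 3668  → 10.6190
row 7: Σ corner-gray over 7 cells = 4540  → 13.1435
row 8: Σ corner-gray over 7 cells = 4451  → 12.8858
row 9: Σ corner-gray over 7 cells = 3850  → 11.1459
row 10: Σ corner-gray over 7 cells = 3815  → 11.0446
row 11: Σ corner-gray over 7 cells = 3483  → 10.0834
row 12: Σ corner-gray over 7 cells = 3379  → 9.7823
Σ rows: total corner-gray = 50043  → 144.8763 mm³

144.876


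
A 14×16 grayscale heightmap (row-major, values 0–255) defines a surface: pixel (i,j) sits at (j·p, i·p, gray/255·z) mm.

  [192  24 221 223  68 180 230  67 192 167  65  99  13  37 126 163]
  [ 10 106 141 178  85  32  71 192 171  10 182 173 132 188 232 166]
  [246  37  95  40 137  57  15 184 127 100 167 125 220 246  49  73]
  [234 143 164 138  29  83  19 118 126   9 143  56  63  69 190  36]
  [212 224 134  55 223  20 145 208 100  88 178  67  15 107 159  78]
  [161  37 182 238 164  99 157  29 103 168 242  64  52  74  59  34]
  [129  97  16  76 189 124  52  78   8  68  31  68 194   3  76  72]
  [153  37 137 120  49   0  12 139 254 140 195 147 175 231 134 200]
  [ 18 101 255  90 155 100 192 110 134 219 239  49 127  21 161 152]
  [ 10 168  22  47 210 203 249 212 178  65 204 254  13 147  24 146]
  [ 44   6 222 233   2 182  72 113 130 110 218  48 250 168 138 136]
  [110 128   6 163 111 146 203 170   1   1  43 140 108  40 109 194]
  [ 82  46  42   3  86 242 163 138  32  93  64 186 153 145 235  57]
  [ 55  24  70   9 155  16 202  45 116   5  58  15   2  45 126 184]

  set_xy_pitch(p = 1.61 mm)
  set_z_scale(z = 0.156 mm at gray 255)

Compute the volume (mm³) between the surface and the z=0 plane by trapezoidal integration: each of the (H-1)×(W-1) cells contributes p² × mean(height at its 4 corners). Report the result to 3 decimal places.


height_mm = gray/255 × 0.156; cell vol = 1.61² × mean(4 corners)
unit = 1.61² × 0.156 / (4×255) = 0.000396439 mm³ per gray-sum
row 0: Σ corner-gray over 15 cells = 7741  → 3.0688
row 1: Σ corner-gray over 15 cells = 7479  → 2.9650
row 2: Σ corner-gray over 15 cells = 6487  → 2.5717
row 3: Σ corner-gray over 15 cells = 6706  → 2.6585
row 4: Σ corner-gray over 15 cells = 7267  → 2.8809
row 5: Σ corner-gray over 15 cells = 5892  → 2.3358
row 6: Σ corner-gray over 15 cells = 6254  → 2.4793
row 7: Σ corner-gray over 15 cells = 7969  → 3.1592
row 8: Σ corner-gray over 15 cells = 8224  → 3.2603
row 9: Σ corner-gray over 15 cells = 8112  → 3.2159
row 10: Σ corner-gray over 15 cells = 7006  → 2.7775
row 11: Σ corner-gray over 15 cells = 6437  → 2.5519
row 12: Σ corner-gray over 15 cells = 5410  → 2.1447
Σ rows: total corner-gray = 90984  → 36.0696 mm³

36.070


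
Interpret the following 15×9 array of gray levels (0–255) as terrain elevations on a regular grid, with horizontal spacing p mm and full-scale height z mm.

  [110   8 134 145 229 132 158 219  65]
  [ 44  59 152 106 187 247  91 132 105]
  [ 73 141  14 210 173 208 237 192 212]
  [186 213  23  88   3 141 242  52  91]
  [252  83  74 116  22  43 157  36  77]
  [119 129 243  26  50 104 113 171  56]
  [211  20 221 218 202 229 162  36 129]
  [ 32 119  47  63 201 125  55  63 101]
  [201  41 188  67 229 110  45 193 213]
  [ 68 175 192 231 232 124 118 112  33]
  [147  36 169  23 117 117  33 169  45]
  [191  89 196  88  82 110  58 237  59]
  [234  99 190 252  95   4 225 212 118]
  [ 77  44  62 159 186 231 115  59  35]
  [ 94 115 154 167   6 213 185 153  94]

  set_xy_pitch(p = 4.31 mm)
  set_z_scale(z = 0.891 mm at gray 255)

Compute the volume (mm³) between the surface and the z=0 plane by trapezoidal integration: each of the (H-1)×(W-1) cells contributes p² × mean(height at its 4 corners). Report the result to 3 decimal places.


922.151

height_mm = gray/255 × 0.891; cell vol = 4.31² × mean(4 corners)
unit = 4.31² × 0.891 / (4×255) = 0.0162268 mm³ per gray-sum
row 0: Σ corner-gray over 8 cells = 4322  → 70.1321
row 1: Σ corner-gray over 8 cells = 4732  → 76.7851
row 2: Σ corner-gray over 8 cells = 4436  → 71.9820
row 3: Σ corner-gray over 8 cells = 3192  → 51.7958
row 4: Σ corner-gray over 8 cells = 3238  → 52.5423
row 5: Σ corner-gray over 8 cells = 4363  → 70.7974
row 6: Σ corner-gray over 8 cells = 3995  → 64.8259
row 7: Σ corner-gray over 8 cells = 3639  → 59.0492
row 8: Σ corner-gray over 8 cells = 4629  → 75.1137
row 9: Σ corner-gray over 8 cells = 3989  → 64.7286
row 10: Σ corner-gray over 8 cells = 3490  → 56.6314
row 11: Σ corner-gray over 8 cells = 4476  → 72.6310
row 12: Σ corner-gray over 8 cells = 4330  → 70.2619
row 13: Σ corner-gray over 8 cells = 3998  → 64.8746
Σ rows: total corner-gray = 56829  → 922.1511 mm³


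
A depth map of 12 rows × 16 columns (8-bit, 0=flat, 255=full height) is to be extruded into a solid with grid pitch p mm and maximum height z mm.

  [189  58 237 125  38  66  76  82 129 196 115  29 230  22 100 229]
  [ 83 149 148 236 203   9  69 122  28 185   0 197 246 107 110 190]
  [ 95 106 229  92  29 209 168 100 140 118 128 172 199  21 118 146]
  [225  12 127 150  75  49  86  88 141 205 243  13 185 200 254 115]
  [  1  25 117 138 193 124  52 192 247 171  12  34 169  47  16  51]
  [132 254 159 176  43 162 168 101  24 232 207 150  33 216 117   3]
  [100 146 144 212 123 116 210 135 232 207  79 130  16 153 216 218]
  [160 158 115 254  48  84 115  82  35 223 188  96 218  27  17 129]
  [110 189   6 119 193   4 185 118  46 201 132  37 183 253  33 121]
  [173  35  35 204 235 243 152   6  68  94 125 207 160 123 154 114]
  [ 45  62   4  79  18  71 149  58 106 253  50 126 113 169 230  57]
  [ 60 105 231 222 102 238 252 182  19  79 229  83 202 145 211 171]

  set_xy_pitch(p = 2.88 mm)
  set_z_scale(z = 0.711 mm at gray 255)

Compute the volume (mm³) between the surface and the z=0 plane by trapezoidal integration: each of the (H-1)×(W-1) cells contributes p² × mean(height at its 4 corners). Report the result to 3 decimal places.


height_mm = gray/255 × 0.711; cell vol = 2.88² × mean(4 corners)
unit = 2.88² × 0.711 / (4×255) = 0.00578168 mm³ per gray-sum
row 0: Σ corner-gray over 15 cells = 7315  → 42.2930
row 1: Σ corner-gray over 15 cells = 7790  → 45.0393
row 2: Σ corner-gray over 15 cells = 7895  → 45.6464
row 3: Σ corner-gray over 15 cells = 7122  → 41.1772
row 4: Σ corner-gray over 15 cells = 7345  → 42.4665
row 5: Σ corner-gray over 15 cells = 8775  → 50.7343
row 6: Σ corner-gray over 15 cells = 8165  → 47.2075
row 7: Σ corner-gray over 15 cells = 7238  → 41.8478
row 8: Σ corner-gray over 15 cells = 7598  → 43.9292
row 9: Σ corner-gray over 15 cells = 7047  → 40.7435
row 10: Σ corner-gray over 15 cells = 7909  → 45.7273
Σ rows: total corner-gray = 84199  → 486.8121 mm³

486.812


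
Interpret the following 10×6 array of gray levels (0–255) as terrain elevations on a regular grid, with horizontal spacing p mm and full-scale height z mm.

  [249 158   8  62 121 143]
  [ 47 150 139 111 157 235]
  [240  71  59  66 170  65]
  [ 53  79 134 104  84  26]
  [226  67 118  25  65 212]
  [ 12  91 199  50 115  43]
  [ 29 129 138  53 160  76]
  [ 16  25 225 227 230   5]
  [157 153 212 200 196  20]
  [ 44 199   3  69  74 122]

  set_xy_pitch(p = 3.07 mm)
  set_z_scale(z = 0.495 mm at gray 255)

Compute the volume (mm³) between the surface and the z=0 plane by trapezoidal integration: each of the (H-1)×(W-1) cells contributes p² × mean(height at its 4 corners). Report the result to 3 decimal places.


95.493

height_mm = gray/255 × 0.495; cell vol = 3.07² × mean(4 corners)
unit = 3.07² × 0.495 / (4×255) = 0.00457385 mm³ per gray-sum
row 0: Σ corner-gray over 5 cells = 2486  → 11.3706
row 1: Σ corner-gray over 5 cells = 2433  → 11.1282
row 2: Σ corner-gray over 5 cells = 1918  → 8.7726
row 3: Σ corner-gray over 5 cells = 1869  → 8.5485
row 4: Σ corner-gray over 5 cells = 1953  → 8.9327
row 5: Σ corner-gray over 5 cells = 2030  → 9.2849
row 6: Σ corner-gray over 5 cells = 2500  → 11.4346
row 7: Σ corner-gray over 5 cells = 3134  → 14.3344
row 8: Σ corner-gray over 5 cells = 2555  → 11.6862
Σ rows: total corner-gray = 20878  → 95.4928 mm³


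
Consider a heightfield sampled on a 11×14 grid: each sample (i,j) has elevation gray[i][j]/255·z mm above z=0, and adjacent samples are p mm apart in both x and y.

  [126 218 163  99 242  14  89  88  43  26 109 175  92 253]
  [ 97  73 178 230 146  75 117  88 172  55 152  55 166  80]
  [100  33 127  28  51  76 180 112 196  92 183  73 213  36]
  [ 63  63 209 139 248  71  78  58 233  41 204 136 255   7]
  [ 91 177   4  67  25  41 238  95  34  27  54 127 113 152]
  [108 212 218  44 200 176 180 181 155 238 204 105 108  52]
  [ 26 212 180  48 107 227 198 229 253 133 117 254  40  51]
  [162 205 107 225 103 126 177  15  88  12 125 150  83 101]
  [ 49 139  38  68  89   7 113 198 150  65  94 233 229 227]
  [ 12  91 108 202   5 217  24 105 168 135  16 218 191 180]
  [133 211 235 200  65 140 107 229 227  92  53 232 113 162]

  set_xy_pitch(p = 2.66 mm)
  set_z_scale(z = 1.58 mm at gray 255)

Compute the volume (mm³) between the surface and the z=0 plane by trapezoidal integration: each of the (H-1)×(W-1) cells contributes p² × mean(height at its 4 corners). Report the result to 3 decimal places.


height_mm = gray/255 × 1.58; cell vol = 2.66² × mean(4 corners)
unit = 2.66² × 1.58 / (4×255) = 0.0109602 mm³ per gray-sum
row 0: Σ corner-gray over 13 cells = 6286  → 68.8961
row 1: Σ corner-gray over 13 cells = 6055  → 66.3643
row 2: Σ corner-gray over 13 cells = 6404  → 70.1894
row 3: Σ corner-gray over 13 cells = 5787  → 63.4269
row 4: Σ corner-gray over 13 cells = 6449  → 70.6826
row 5: Σ corner-gray over 13 cells = 8275  → 90.6960
row 6: Σ corner-gray over 13 cells = 7168  → 78.5630
row 7: Σ corner-gray over 13 cells = 6217  → 68.1398
row 8: Σ corner-gray over 13 cells = 6274  → 68.7646
row 9: Σ corner-gray over 13 cells = 7255  → 79.5166
Σ rows: total corner-gray = 66170  → 725.2393 mm³

725.239


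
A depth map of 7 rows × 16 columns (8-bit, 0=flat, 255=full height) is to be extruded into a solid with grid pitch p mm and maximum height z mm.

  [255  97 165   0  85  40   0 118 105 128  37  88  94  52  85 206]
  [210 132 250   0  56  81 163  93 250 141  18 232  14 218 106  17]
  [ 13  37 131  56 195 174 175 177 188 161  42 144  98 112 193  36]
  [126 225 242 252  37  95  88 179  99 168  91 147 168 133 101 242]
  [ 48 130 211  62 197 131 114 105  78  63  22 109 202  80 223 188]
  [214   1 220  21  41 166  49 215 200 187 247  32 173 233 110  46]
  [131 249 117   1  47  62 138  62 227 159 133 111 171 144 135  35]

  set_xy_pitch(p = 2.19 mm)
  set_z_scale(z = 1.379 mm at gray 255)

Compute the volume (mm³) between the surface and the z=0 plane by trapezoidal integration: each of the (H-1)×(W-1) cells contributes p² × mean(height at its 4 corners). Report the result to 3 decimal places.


height_mm = gray/255 × 1.379; cell vol = 2.19² × mean(4 corners)
unit = 2.19² × 1.379 / (4×255) = 0.00648414 mm³ per gray-sum
row 0: Σ corner-gray over 15 cells = 6384  → 41.3947
row 1: Σ corner-gray over 15 cells = 7550  → 48.9553
row 2: Σ corner-gray over 15 cells = 8233  → 53.3839
row 3: Σ corner-gray over 15 cells = 8108  → 52.5734
row 4: Σ corner-gray over 15 cells = 7740  → 50.1872
row 5: Σ corner-gray over 15 cells = 7728  → 50.1094
Σ rows: total corner-gray = 45743  → 296.6040 mm³

296.604


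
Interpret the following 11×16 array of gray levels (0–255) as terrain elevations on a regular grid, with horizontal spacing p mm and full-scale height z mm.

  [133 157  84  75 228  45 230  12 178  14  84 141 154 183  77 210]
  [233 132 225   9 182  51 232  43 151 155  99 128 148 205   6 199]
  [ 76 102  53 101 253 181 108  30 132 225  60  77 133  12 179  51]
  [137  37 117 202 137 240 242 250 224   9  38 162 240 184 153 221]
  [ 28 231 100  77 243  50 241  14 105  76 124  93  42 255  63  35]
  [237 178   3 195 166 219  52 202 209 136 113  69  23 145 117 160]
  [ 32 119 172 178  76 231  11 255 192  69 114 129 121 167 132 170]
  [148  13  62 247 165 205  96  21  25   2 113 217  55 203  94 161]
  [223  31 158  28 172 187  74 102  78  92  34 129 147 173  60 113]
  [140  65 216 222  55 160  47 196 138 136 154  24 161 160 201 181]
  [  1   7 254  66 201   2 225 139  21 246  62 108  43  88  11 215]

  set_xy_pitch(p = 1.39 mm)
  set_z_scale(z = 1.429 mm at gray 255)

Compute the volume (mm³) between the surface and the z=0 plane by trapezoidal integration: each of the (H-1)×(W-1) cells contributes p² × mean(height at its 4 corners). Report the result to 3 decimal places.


height_mm = gray/255 × 1.429; cell vol = 1.39² × mean(4 corners)
unit = 1.39² × 1.429 / (4×255) = 0.00270683 mm³ per gray-sum
row 0: Σ corner-gray over 15 cells = 7631  → 20.6559
row 1: Σ corner-gray over 15 cells = 7383  → 19.9846
row 2: Σ corner-gray over 15 cells = 8247  → 22.3233
row 3: Σ corner-gray over 15 cells = 8319  → 22.5182
row 4: Σ corner-gray over 15 cells = 7542  → 20.4149
row 5: Σ corner-gray over 15 cells = 8185  → 22.1554
row 6: Σ corner-gray over 15 cells = 7479  → 20.2444
row 7: Σ corner-gray over 15 cells = 6611  → 17.8949
row 8: Σ corner-gray over 15 cells = 7457  → 20.1849
row 9: Σ corner-gray over 15 cells = 7353  → 19.9034
Σ rows: total corner-gray = 76207  → 206.2797 mm³

206.280


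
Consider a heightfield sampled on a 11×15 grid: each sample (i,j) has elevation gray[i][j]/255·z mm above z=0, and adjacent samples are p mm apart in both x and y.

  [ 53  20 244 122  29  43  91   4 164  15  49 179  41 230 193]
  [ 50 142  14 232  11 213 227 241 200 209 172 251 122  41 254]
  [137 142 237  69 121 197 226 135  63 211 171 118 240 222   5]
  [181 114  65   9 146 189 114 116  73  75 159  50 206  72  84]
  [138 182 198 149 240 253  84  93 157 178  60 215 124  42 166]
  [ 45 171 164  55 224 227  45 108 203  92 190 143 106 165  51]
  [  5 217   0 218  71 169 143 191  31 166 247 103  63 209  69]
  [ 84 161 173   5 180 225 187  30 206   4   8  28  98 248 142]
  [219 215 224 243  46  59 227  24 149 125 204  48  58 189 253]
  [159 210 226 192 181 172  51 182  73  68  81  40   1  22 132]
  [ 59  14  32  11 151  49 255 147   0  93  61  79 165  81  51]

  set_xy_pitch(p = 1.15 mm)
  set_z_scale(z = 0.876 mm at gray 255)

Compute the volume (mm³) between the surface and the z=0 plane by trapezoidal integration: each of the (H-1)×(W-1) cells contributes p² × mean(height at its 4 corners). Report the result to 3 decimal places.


height_mm = gray/255 × 0.876; cell vol = 1.15² × mean(4 corners)
unit = 1.15² × 0.876 / (4×255) = 0.00113579 mm³ per gray-sum
row 0: Σ corner-gray over 14 cells = 7162  → 8.1346
row 1: Σ corner-gray over 14 cells = 8900  → 10.1086
row 2: Σ corner-gray over 14 cells = 7487  → 8.5037
row 3: Σ corner-gray over 14 cells = 7295  → 8.2856
row 4: Σ corner-gray over 14 cells = 8136  → 9.2408
row 5: Σ corner-gray over 14 cells = 7612  → 8.6457
row 6: Σ corner-gray over 14 cells = 7062  → 8.0210
row 7: Σ corner-gray over 14 cells = 7426  → 8.4344
row 8: Σ corner-gray over 14 cells = 7383  → 8.3856
row 9: Σ corner-gray over 14 cells = 5675  → 6.4456
Σ rows: total corner-gray = 74138  → 84.2055 mm³

84.206


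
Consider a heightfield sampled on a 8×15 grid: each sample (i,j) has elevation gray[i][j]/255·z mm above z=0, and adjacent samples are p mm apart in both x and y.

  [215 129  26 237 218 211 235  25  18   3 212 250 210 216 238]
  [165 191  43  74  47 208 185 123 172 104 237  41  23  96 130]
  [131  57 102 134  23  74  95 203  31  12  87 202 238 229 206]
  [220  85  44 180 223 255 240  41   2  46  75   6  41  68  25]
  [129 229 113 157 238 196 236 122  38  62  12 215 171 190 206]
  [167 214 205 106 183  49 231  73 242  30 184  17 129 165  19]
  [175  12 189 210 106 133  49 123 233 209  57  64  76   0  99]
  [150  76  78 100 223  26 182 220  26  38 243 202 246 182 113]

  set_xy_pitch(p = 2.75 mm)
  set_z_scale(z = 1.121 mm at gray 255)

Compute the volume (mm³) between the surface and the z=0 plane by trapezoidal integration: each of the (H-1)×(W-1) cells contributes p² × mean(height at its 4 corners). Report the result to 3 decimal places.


height_mm = gray/255 × 1.121; cell vol = 2.75² × mean(4 corners)
unit = 2.75² × 1.121 / (4×255) = 0.00831134 mm³ per gray-sum
row 0: Σ corner-gray over 14 cells = 7816  → 64.9614
row 1: Σ corner-gray over 14 cells = 6694  → 55.6361
row 2: Σ corner-gray over 14 cells = 6168  → 51.2643
row 3: Σ corner-gray over 14 cells = 7150  → 59.4261
row 4: Σ corner-gray over 14 cells = 8135  → 67.6127
row 5: Σ corner-gray over 14 cells = 7038  → 58.4952
row 6: Σ corner-gray over 14 cells = 7143  → 59.3679
Σ rows: total corner-gray = 50144  → 416.7636 mm³

416.764


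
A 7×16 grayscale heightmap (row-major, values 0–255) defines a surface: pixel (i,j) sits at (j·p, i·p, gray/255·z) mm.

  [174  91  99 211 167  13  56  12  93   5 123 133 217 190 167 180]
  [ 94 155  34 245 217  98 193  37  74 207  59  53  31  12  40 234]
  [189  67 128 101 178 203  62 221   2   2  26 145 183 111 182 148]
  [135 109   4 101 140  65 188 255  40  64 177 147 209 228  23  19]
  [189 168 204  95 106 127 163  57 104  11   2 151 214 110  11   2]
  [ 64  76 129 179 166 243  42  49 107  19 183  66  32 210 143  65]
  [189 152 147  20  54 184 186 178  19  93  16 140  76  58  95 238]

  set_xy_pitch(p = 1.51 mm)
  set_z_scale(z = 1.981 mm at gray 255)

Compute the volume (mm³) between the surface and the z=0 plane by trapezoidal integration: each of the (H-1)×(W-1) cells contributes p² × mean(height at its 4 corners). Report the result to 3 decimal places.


181.477

height_mm = gray/255 × 1.981; cell vol = 1.51² × mean(4 corners)
unit = 1.51² × 1.981 / (4×255) = 0.00442831 mm³ per gray-sum
row 0: Σ corner-gray over 15 cells = 6746  → 29.8734
row 1: Σ corner-gray over 15 cells = 6797  → 30.0992
row 2: Σ corner-gray over 15 cells = 7213  → 31.9414
row 3: Σ corner-gray over 15 cells = 6891  → 30.5155
row 4: Σ corner-gray over 15 cells = 6654  → 29.4660
row 5: Σ corner-gray over 15 cells = 6680  → 29.5811
Σ rows: total corner-gray = 40981  → 181.4766 mm³


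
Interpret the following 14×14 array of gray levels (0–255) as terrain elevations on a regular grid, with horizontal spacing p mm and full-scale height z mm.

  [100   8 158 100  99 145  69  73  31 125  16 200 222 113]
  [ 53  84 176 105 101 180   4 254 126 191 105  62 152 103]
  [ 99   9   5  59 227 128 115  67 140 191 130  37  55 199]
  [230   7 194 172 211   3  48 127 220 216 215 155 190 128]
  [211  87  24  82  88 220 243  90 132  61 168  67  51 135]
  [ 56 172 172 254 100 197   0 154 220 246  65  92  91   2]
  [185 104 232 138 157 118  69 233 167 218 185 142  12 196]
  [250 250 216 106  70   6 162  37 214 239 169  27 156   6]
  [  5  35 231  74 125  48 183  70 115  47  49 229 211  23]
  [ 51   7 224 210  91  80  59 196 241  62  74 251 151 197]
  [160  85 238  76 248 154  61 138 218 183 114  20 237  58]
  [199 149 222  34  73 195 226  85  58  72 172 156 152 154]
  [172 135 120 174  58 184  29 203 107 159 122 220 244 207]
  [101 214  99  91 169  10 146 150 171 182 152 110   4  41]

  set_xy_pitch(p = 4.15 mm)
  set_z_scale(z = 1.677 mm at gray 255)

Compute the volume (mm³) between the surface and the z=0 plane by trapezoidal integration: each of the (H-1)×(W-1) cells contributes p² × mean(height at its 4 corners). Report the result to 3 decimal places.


2508.583

height_mm = gray/255 × 1.677; cell vol = 4.15² × mean(4 corners)
unit = 4.15² × 1.677 / (4×255) = 0.0283158 mm³ per gray-sum
row 0: Σ corner-gray over 13 cells = 5941  → 168.2243
row 1: Σ corner-gray over 13 cells = 5860  → 165.9307
row 2: Σ corner-gray over 13 cells = 6498  → 183.9962
row 3: Σ corner-gray over 13 cells = 6846  → 193.8501
row 4: Σ corner-gray over 13 cells = 6556  → 185.6385
row 5: Σ corner-gray over 13 cells = 7515  → 212.7934
row 6: Σ corner-gray over 13 cells = 7491  → 212.1138
row 7: Σ corner-gray over 13 cells = 6422  → 181.8442
row 8: Σ corner-gray over 13 cells = 6402  → 181.2779
row 9: Σ corner-gray over 13 cells = 7302  → 206.7621
row 10: Σ corner-gray over 13 cells = 7303  → 206.7904
row 11: Σ corner-gray over 13 cells = 7430  → 210.3865
row 12: Σ corner-gray over 13 cells = 7027  → 198.9752
Σ rows: total corner-gray = 88593  → 2508.5831 mm³


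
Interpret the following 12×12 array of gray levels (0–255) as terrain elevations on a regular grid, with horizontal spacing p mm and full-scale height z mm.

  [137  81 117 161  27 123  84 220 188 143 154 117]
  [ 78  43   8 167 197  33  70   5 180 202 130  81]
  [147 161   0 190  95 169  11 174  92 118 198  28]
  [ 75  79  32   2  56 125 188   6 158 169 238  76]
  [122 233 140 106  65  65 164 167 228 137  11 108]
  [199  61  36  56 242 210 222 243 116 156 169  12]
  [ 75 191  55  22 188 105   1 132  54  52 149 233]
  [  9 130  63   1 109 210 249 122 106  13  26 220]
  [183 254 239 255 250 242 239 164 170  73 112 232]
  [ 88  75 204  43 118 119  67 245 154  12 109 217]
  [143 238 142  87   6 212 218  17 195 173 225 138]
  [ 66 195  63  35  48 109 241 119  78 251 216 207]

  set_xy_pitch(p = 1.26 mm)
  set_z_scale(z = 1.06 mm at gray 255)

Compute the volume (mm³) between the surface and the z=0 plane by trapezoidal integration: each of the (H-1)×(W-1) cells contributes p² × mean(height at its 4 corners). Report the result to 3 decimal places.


height_mm = gray/255 × 1.06; cell vol = 1.26² × mean(4 corners)
unit = 1.26² × 1.06 / (4×255) = 0.00164986 mm³ per gray-sum
row 0: Σ corner-gray over 11 cells = 5079  → 8.3796
row 1: Σ corner-gray over 11 cells = 4820  → 7.9523
row 2: Σ corner-gray over 11 cells = 4848  → 7.9985
row 3: Σ corner-gray over 11 cells = 5119  → 8.4456
row 4: Σ corner-gray over 11 cells = 6095  → 10.0559
row 5: Σ corner-gray over 11 cells = 5439  → 8.9736
row 6: Σ corner-gray over 11 cells = 4493  → 7.4128
row 7: Σ corner-gray over 11 cells = 6698  → 11.0508
row 8: Σ corner-gray over 11 cells = 7008  → 11.5622
row 9: Σ corner-gray over 11 cells = 5904  → 9.7408
row 10: Σ corner-gray over 11 cells = 6290  → 10.3776
Σ rows: total corner-gray = 61793  → 101.9497 mm³

101.950


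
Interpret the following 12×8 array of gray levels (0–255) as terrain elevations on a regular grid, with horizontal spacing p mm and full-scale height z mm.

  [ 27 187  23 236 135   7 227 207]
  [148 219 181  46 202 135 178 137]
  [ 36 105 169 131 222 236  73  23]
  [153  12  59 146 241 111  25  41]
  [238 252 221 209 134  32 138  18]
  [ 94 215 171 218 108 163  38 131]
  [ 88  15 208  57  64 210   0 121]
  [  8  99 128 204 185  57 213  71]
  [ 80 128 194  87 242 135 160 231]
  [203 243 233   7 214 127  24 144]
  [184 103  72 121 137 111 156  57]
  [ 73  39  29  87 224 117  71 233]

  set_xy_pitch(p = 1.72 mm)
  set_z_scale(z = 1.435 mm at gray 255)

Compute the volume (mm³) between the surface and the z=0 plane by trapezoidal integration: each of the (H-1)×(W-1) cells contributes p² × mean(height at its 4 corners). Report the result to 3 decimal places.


170.695

height_mm = gray/255 × 1.435; cell vol = 1.72² × mean(4 corners)
unit = 1.72² × 1.435 / (4×255) = 0.00416206 mm³ per gray-sum
row 0: Σ corner-gray over 7 cells = 4071  → 16.9438
row 1: Σ corner-gray over 7 cells = 4138  → 17.2226
row 2: Σ corner-gray over 7 cells = 3313  → 13.7889
row 3: Σ corner-gray over 7 cells = 3610  → 15.0250
row 4: Σ corner-gray over 7 cells = 4279  → 17.8095
row 5: Σ corner-gray over 7 cells = 3368  → 14.0178
row 6: Σ corner-gray over 7 cells = 3168  → 13.1854
row 7: Σ corner-gray over 7 cells = 4054  → 16.8730
row 8: Σ corner-gray over 7 cells = 4246  → 17.6721
row 9: Σ corner-gray over 7 cells = 3684  → 15.3330
row 10: Σ corner-gray over 7 cells = 3081  → 12.8233
Σ rows: total corner-gray = 41012  → 170.6945 mm³


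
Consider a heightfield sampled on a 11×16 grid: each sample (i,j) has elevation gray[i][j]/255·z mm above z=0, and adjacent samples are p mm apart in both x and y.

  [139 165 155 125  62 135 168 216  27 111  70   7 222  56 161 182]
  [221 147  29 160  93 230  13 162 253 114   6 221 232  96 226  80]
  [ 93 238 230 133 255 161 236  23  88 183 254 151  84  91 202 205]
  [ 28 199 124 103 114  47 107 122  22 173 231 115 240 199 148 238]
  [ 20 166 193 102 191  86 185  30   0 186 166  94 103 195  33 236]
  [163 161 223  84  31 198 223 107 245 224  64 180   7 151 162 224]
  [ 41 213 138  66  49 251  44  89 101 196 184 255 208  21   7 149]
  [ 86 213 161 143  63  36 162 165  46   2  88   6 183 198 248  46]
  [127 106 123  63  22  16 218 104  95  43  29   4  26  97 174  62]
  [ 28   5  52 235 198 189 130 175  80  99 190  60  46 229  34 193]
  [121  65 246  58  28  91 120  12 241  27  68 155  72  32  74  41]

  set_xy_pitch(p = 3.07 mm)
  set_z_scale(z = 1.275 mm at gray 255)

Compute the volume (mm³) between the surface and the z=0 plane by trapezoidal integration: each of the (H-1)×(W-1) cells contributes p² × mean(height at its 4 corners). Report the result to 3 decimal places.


902.352

height_mm = gray/255 × 1.275; cell vol = 3.07² × mean(4 corners)
unit = 3.07² × 1.275 / (4×255) = 0.0117811 mm³ per gray-sum
row 0: Σ corner-gray over 15 cells = 7946  → 93.6128
row 1: Σ corner-gray over 15 cells = 9221  → 108.6338
row 2: Σ corner-gray over 15 cells = 9110  → 107.3260
row 3: Σ corner-gray over 15 cells = 7870  → 92.7175
row 4: Σ corner-gray over 15 cells = 8223  → 96.8762
row 5: Σ corner-gray over 15 cells = 8341  → 98.2664
row 6: Σ corner-gray over 15 cells = 7394  → 87.1096
row 7: Σ corner-gray over 15 cells = 5989  → 70.5572
row 8: Σ corner-gray over 15 cells = 6094  → 71.7942
row 9: Σ corner-gray over 15 cells = 6405  → 75.4581
Σ rows: total corner-gray = 76593  → 902.3517 mm³


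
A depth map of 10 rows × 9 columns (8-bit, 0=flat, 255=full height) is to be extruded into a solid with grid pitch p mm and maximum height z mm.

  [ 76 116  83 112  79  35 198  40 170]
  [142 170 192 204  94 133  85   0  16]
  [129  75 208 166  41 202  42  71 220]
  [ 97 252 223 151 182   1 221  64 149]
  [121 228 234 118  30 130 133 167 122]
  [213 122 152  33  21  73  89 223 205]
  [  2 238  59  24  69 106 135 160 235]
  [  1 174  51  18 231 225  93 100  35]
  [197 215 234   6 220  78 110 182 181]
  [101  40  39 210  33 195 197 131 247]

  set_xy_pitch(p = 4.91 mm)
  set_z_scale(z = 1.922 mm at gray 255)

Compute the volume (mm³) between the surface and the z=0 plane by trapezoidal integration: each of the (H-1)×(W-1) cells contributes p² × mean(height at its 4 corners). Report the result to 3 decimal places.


1670.450

height_mm = gray/255 × 1.922; cell vol = 4.91² × mean(4 corners)
unit = 4.91² × 1.922 / (4×255) = 0.0454272 mm³ per gray-sum
row 0: Σ corner-gray over 8 cells = 3486  → 158.3593
row 1: Σ corner-gray over 8 cells = 3873  → 175.9396
row 2: Σ corner-gray over 8 cells = 4393  → 199.5618
row 3: Σ corner-gray over 8 cells = 4757  → 216.0973
row 4: Σ corner-gray over 8 cells = 4167  → 189.2952
row 5: Σ corner-gray over 8 cells = 3663  → 166.3999
row 6: Σ corner-gray over 8 cells = 3639  → 165.3097
row 7: Σ corner-gray over 8 cells = 4288  → 194.7919
row 8: Σ corner-gray over 8 cells = 4506  → 204.6951
Σ rows: total corner-gray = 36772  → 1670.4499 mm³


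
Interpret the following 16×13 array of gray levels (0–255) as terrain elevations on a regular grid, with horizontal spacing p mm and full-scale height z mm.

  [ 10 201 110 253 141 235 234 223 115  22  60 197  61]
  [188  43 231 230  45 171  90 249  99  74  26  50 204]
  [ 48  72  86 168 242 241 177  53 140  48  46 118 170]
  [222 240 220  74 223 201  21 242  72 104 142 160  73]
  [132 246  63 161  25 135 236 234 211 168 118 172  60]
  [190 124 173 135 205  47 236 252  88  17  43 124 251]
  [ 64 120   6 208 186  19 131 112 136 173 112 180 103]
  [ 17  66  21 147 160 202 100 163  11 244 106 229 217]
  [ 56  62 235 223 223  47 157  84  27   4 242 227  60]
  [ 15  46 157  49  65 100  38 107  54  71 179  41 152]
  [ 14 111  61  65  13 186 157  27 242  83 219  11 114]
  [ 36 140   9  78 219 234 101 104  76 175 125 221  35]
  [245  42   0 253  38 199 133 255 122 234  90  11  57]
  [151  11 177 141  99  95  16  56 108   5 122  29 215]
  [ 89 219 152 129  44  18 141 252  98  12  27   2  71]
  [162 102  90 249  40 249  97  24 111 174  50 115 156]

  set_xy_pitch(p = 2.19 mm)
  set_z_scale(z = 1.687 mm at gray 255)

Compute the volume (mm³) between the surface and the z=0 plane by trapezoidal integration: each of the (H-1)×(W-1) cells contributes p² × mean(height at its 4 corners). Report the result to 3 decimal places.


height_mm = gray/255 × 1.687; cell vol = 2.19² × mean(4 corners)
unit = 2.19² × 1.687 / (4×255) = 0.00793237 mm³ per gray-sum
row 0: Σ corner-gray over 12 cells = 6661  → 52.8375
row 1: Σ corner-gray over 12 cells = 6008  → 47.6577
row 2: Σ corner-gray over 12 cells = 6693  → 53.0914
row 3: Σ corner-gray over 12 cells = 7423  → 58.8820
row 4: Σ corner-gray over 12 cells = 7059  → 55.9946
row 5: Σ corner-gray over 12 cells = 6262  → 49.6725
row 6: Σ corner-gray over 12 cells = 6065  → 48.1098
row 7: Σ corner-gray over 12 cells = 6310  → 50.0533
row 8: Σ corner-gray over 12 cells = 5159  → 40.9231
row 9: Σ corner-gray over 12 cells = 4459  → 35.3705
row 10: Σ corner-gray over 12 cells = 5513  → 43.7312
row 11: Σ corner-gray over 12 cells = 6091  → 48.3161
row 12: Σ corner-gray over 12 cells = 5140  → 40.7724
row 13: Σ corner-gray over 12 cells = 4432  → 35.1563
row 14: Σ corner-gray over 12 cells = 5268  → 41.7877
Σ rows: total corner-gray = 88543  → 702.3561 mm³

702.356


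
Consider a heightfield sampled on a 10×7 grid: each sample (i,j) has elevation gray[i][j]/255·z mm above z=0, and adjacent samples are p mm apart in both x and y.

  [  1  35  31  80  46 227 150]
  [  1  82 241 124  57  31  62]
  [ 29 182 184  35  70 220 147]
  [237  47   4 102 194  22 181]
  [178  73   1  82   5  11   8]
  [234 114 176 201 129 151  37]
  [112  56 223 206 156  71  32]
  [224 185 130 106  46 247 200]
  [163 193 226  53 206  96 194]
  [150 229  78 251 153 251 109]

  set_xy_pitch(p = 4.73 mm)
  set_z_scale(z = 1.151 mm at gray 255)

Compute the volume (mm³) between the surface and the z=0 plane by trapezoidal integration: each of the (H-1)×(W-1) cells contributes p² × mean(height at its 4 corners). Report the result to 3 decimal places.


661.503

height_mm = gray/255 × 1.151; cell vol = 4.73² × mean(4 corners)
unit = 4.73² × 1.151 / (4×255) = 0.0252463 mm³ per gray-sum
row 0: Σ corner-gray over 6 cells = 2122  → 53.5726
row 1: Σ corner-gray over 6 cells = 2691  → 67.9377
row 2: Σ corner-gray over 6 cells = 2714  → 68.5184
row 3: Σ corner-gray over 6 cells = 1686  → 42.5652
row 4: Σ corner-gray over 6 cells = 2343  → 59.1520
row 5: Σ corner-gray over 6 cells = 3381  → 85.3577
row 6: Σ corner-gray over 6 cells = 3420  → 86.3423
row 7: Σ corner-gray over 6 cells = 3757  → 94.8503
row 8: Σ corner-gray over 6 cells = 4088  → 103.2068
Σ rows: total corner-gray = 26202  → 661.5031 mm³


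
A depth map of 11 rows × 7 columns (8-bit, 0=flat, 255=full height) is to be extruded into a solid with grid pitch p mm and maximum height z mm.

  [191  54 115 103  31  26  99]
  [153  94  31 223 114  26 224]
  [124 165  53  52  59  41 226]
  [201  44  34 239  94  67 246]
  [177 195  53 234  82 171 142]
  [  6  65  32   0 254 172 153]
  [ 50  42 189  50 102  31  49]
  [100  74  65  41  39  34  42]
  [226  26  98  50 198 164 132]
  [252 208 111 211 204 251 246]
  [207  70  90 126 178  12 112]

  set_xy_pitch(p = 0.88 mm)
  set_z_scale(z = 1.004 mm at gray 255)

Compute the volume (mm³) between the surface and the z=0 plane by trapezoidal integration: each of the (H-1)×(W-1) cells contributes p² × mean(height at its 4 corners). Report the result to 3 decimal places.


20.463

height_mm = gray/255 × 1.004; cell vol = 0.88² × mean(4 corners)
unit = 0.88² × 1.004 / (4×255) = 0.000762253 mm³ per gray-sum
row 0: Σ corner-gray over 6 cells = 2301  → 1.7539
row 1: Σ corner-gray over 6 cells = 2443  → 1.8622
row 2: Σ corner-gray over 6 cells = 2493  → 1.9003
row 3: Σ corner-gray over 6 cells = 3192  → 2.4331
row 4: Σ corner-gray over 6 cells = 2994  → 2.2822
row 5: Σ corner-gray over 6 cells = 2132  → 1.6251
row 6: Σ corner-gray over 6 cells = 1575  → 1.2005
row 7: Σ corner-gray over 6 cells = 2078  → 1.5840
row 8: Σ corner-gray over 6 cells = 3898  → 2.9713
row 9: Σ corner-gray over 6 cells = 3739  → 2.8501
Σ rows: total corner-gray = 26845  → 20.4627 mm³


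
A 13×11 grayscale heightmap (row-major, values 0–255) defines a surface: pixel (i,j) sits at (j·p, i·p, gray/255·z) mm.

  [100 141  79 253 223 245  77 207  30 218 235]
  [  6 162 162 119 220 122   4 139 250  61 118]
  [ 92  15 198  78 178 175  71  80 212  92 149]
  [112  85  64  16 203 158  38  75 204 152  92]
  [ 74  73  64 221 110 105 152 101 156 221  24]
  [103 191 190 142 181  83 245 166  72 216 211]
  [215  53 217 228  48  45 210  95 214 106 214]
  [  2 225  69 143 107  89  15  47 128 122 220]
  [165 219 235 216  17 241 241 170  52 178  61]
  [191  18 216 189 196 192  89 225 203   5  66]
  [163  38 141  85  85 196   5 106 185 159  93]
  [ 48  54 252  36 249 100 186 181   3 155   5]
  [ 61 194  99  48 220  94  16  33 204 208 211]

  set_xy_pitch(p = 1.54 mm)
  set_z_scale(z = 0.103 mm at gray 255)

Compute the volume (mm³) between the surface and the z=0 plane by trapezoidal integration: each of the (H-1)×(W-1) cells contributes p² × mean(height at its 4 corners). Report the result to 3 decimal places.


height_mm = gray/255 × 0.103; cell vol = 1.54² × mean(4 corners)
unit = 1.54² × 0.103 / (4×255) = 0.000239485 mm³ per gray-sum
row 0: Σ corner-gray over 10 cells = 5883  → 1.4089
row 1: Σ corner-gray over 10 cells = 5041  → 1.2072
row 2: Σ corner-gray over 10 cells = 4633  → 1.1095
row 3: Σ corner-gray over 10 cells = 4698  → 1.1251
row 4: Σ corner-gray over 10 cells = 5790  → 1.3866
row 5: Σ corner-gray over 10 cells = 6147  → 1.4721
row 6: Σ corner-gray over 10 cells = 4973  → 1.1910
row 7: Σ corner-gray over 10 cells = 5476  → 1.3114
row 8: Σ corner-gray over 10 cells = 6287  → 1.5056
row 9: Σ corner-gray over 10 cells = 5179  → 1.2403
row 10: Σ corner-gray over 10 cells = 4741  → 1.1354
row 11: Σ corner-gray over 10 cells = 4989  → 1.1948
Σ rows: total corner-gray = 63837  → 15.2880 mm³

15.288
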